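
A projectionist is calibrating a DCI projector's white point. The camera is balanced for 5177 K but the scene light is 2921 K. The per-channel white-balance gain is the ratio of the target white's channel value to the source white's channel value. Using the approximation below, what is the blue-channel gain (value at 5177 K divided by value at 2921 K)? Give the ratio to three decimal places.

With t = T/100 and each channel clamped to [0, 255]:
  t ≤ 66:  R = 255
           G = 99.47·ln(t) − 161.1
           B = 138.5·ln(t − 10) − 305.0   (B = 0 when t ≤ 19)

At 2921 K (t = 29.21):
  B = 138.5·ln(29.21 − 10) − 305.0 = 138.5·ln 19.21 − 305.0 = 138.5·2.9554 − 305.0 = 104.327.
At 5177 K (t = 51.77):
  B = 138.5·ln(51.77 − 10) − 305.0 = 138.5·ln 41.77 − 305.0 = 138.5·3.7322 − 305.0 = 211.907.
Gain = 211.907 / 104.327 = 2.0312 → 2.031.

2.031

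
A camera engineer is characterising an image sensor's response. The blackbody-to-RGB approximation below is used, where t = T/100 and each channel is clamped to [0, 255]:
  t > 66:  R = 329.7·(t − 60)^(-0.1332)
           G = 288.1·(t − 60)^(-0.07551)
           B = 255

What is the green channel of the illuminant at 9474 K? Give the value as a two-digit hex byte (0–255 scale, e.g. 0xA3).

0xDC

t = 9474/100 = 94.74; the t > 66 branch applies.
G = 288.1·(94.74 − 60)^(-0.07551) = 288.1·34.74^(-0.07551) = 288.1·0.76498 = 220.392.
Rounded: 220; in hex, 0xDC.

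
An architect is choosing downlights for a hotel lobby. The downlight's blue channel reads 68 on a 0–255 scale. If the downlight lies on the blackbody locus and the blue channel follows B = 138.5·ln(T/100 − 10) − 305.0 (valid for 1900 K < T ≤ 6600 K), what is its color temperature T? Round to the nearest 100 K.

2500 K

ln(t − 10) = (68 + 305.0) / 138.5 = 2.6931.
t − 10 = e^2.6931 = 14.778, so t = 24.778.
T = 100·t = 2478 K → 2500 K to the nearest 100 K.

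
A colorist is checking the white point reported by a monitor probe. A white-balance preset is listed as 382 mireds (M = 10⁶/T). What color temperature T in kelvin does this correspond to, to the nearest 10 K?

2620 K

T = 10⁶ / 382 = 2617.80 K → 2620 K.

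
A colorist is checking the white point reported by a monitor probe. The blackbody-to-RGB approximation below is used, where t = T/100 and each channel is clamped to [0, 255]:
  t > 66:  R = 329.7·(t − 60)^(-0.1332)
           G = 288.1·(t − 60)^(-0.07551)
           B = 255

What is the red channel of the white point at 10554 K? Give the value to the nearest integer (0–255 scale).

t = 10554/100 = 105.54; the t > 66 branch applies.
R = 329.7·(105.54 − 60)^(-0.1332) = 329.7·45.54^(-0.1332) = 329.7·0.60132 = 198.254.
Rounded: 198.

198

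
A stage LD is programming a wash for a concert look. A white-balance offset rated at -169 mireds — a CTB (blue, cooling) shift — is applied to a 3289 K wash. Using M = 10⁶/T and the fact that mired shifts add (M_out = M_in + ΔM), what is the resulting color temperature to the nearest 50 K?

7400 K

M_in = 10⁶/3289 = 304.04 mireds.
M_out = 304.04 + (-169) = 135.04 mireds.
T_out = 10⁶/135.04 = 7405.0 K → 7400 K.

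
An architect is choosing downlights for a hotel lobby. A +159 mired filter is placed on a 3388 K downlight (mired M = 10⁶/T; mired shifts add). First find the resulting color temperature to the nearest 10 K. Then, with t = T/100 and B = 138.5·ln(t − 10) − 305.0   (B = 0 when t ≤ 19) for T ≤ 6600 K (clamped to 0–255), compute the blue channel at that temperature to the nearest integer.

M_in = 10⁶/3388 = 295.16; M_out = 295.16 + (+159) = 454.16.
T_out = 10⁶/454.16 = 2201.9 K → 2200 K; t = 22.
B = 138.5·ln(22 − 10) − 305.0 = 138.5·ln 12 − 305.0 = 138.5·2.4849 − 305.0 = 39.160.
Rounded: 39.

39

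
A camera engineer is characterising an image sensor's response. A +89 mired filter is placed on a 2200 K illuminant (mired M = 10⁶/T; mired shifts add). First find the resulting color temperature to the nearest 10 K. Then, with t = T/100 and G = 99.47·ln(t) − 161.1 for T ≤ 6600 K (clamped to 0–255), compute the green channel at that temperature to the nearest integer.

M_in = 10⁶/2200 = 454.55; M_out = 454.55 + (+89) = 543.55.
T_out = 10⁶/543.55 = 1839.8 K → 1840 K; t = 18.4.
G = 99.47·ln 18.4 − 161.1 = 99.47·2.9124 − 161.1 = 128.592.
Rounded: 129.

129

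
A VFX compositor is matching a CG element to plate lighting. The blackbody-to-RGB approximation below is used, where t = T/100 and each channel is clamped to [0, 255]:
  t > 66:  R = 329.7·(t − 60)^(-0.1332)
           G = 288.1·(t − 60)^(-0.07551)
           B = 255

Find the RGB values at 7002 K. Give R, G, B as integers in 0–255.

R=243, G=242, B=255

t = 7002/100 = 70.02; the t > 66 branch applies.
R = 329.7·(70.02 − 60)^(-0.1332) = 329.7·10.02^(-0.1332) = 329.7·0.73567 = 242.551.
G = 288.1·(70.02 − 60)^(-0.07551) = 288.1·10.02^(-0.07551) = 288.1·0.84028 = 242.085.
B = 255 by definition for t > 66.
Rounded: (243, 242, 255).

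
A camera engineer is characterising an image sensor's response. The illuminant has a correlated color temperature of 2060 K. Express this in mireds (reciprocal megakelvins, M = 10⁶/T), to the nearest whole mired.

M = 10⁶ / 2060 = 485.437 → 485 mireds.

485 mireds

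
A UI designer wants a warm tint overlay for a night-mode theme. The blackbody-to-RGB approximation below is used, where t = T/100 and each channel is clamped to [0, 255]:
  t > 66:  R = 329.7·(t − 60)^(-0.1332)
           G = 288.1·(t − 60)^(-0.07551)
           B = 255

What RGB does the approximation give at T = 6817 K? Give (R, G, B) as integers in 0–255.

t = 6817/100 = 68.17; the t > 66 branch applies.
R = 329.7·(68.17 − 60)^(-0.1332) = 329.7·8.17^(-0.1332) = 329.7·0.75595 = 249.236.
G = 288.1·(68.17 − 60)^(-0.07551) = 288.1·8.17^(-0.07551) = 288.1·0.85333 = 245.845.
B = 255 by definition for t > 66.
Rounded: (249, 246, 255).

(249, 246, 255)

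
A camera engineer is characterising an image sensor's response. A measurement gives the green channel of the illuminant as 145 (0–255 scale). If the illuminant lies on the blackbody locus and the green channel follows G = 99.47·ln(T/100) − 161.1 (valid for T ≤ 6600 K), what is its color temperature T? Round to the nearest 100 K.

ln t = (145 + 161.1) / 99.47 = 3.0773.
t = e^3.0773 = 21.700.
T = 100·t = 2170 K → 2200 K to the nearest 100 K.

2200 K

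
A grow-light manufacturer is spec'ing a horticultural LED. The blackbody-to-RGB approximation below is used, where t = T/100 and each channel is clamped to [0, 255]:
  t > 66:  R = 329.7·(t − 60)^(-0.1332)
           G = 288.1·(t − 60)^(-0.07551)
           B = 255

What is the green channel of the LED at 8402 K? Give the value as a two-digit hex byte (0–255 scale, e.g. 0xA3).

t = 8402/100 = 84.02; the t > 66 branch applies.
G = 288.1·(84.02 − 60)^(-0.07551) = 288.1·24.02^(-0.07551) = 288.1·0.78660 = 226.619.
Rounded: 227; in hex, 0xE3.

0xE3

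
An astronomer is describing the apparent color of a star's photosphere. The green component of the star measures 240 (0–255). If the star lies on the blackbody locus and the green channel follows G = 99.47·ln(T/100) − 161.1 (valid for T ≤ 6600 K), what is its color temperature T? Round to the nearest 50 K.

5650 K

ln t = (240 + 161.1) / 99.47 = 4.0324.
t = e^4.0324 = 56.394.
T = 100·t = 5639 K → 5650 K to the nearest 50 K.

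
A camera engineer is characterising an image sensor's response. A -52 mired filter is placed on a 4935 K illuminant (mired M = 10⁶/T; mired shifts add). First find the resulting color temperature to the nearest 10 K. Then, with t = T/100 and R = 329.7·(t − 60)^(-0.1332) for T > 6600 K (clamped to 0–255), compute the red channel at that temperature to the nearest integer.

255

M_in = 10⁶/4935 = 202.63; M_out = 202.63 + (-52) = 150.63.
T_out = 10⁶/150.63 = 6638.6 K → 6640 K; t = 66.4.
R = 329.7·(66.4 − 60)^(-0.1332) = 329.7·6.4^(-0.1332) = 329.7·0.78094 = 257.475 → clamped to 255.
Rounded: 255.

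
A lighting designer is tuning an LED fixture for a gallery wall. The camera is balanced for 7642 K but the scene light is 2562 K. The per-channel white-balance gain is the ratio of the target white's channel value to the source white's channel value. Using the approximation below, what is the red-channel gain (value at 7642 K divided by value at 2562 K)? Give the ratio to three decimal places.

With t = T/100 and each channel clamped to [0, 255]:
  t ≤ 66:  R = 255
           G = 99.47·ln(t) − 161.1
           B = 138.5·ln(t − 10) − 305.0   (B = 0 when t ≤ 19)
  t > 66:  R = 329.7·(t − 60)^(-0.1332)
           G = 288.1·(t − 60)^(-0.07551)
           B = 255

0.891

At 2562 K (t = 25.62):
  R = 255 by definition for t ≤ 66.
At 7642 K (t = 76.42):
  R = 329.7·(76.42 − 60)^(-0.1332) = 329.7·16.42^(-0.1332) = 329.7·0.68883 = 227.107.
Gain = 227.107 / 255.000 = 0.8906 → 0.891.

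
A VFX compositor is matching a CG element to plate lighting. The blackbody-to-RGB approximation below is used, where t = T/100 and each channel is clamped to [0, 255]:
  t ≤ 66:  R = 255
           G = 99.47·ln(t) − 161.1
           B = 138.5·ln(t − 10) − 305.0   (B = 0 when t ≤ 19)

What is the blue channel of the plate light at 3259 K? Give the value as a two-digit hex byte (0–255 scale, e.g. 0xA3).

t = 3259/100 = 32.59; the t ≤ 66 branch applies.
B = 138.5·ln(32.59 − 10) − 305.0 = 138.5·ln 22.59 − 305.0 = 138.5·3.1175 − 305.0 = 126.775.
Rounded: 127; in hex, 0x7F.

0x7F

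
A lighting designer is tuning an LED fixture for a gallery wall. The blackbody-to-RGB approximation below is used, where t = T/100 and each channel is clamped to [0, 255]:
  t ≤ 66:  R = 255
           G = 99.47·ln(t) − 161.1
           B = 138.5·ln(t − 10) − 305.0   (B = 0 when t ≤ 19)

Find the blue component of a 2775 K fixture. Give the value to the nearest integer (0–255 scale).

t = 2775/100 = 27.75; the t ≤ 66 branch applies.
B = 138.5·ln(27.75 − 10) − 305.0 = 138.5·ln 17.75 − 305.0 = 138.5·2.8764 − 305.0 = 93.379.
Rounded: 93.

93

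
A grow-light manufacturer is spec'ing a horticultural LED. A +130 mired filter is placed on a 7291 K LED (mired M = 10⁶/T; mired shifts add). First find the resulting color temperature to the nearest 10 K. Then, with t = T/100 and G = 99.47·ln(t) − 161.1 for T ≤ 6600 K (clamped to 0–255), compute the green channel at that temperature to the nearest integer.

M_in = 10⁶/7291 = 137.16; M_out = 137.16 + (+130) = 267.16.
T_out = 10⁶/267.16 = 3743.1 K → 3740 K; t = 37.4.
G = 99.47·ln 37.4 − 161.1 = 99.47·3.6217 − 161.1 = 199.148.
Rounded: 199.

199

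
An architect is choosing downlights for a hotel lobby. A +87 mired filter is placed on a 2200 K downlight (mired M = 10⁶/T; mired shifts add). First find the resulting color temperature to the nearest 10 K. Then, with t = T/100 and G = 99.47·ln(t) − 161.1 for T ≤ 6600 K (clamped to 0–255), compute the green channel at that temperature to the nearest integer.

129

M_in = 10⁶/2200 = 454.55; M_out = 454.55 + (+87) = 541.55.
T_out = 10⁶/541.55 = 1846.6 K → 1850 K; t = 18.5.
G = 99.47·ln 18.5 − 161.1 = 99.47·2.9178 − 161.1 = 129.131.
Rounded: 129.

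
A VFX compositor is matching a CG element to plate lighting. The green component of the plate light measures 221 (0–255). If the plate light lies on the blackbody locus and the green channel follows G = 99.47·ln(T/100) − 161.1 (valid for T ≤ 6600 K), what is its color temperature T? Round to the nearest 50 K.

4650 K

ln t = (221 + 161.1) / 99.47 = 3.8414.
t = e^3.8414 = 46.589.
T = 100·t = 4659 K → 4650 K to the nearest 50 K.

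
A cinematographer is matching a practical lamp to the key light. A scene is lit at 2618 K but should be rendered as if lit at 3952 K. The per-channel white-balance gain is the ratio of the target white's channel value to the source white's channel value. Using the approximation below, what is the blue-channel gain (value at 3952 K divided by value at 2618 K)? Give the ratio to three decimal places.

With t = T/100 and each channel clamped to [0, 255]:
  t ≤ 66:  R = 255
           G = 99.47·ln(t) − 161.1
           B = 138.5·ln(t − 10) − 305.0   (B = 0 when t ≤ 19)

2.034

At 2618 K (t = 26.18):
  B = 138.5·ln(26.18 − 10) − 305.0 = 138.5·ln 16.18 − 305.0 = 138.5·2.7838 − 305.0 = 80.553.
At 3952 K (t = 39.52):
  B = 138.5·ln(39.52 − 10) − 305.0 = 138.5·ln 29.52 − 305.0 = 138.5·3.3851 − 305.0 = 163.832.
Gain = 163.832 / 80.553 = 2.0338 → 2.034.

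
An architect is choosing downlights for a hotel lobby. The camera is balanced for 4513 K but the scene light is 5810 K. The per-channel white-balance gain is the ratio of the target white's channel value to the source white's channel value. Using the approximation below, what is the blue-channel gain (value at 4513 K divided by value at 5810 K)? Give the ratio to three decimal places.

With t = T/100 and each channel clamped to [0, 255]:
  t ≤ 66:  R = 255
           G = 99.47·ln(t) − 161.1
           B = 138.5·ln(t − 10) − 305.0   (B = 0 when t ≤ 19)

0.812

At 5810 K (t = 58.1):
  B = 138.5·ln(58.1 − 10) − 305.0 = 138.5·ln 48.1 − 305.0 = 138.5·3.8733 − 305.0 = 231.450.
At 4513 K (t = 45.13):
  B = 138.5·ln(45.13 − 10) − 305.0 = 138.5·ln 35.13 − 305.0 = 138.5·3.5591 − 305.0 = 187.929.
Gain = 187.929 / 231.450 = 0.8120 → 0.812.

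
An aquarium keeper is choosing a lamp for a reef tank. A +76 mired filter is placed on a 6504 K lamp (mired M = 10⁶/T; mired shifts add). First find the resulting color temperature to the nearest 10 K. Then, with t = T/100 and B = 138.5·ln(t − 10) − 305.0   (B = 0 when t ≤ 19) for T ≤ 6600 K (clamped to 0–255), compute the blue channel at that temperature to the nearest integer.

M_in = 10⁶/6504 = 153.75; M_out = 153.75 + (+76) = 229.75.
T_out = 10⁶/229.75 = 4352.5 K → 4350 K; t = 43.5.
B = 138.5·ln(43.5 − 10) − 305.0 = 138.5·ln 33.5 − 305.0 = 138.5·3.5115 − 305.0 = 181.349.
Rounded: 181.

181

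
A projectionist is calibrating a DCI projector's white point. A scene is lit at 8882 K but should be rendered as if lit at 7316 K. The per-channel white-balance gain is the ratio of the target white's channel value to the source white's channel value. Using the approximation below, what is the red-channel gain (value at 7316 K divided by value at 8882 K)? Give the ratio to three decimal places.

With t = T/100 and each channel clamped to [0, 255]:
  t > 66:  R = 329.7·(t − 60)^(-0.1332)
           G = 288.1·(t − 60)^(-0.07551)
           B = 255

At 8882 K (t = 88.82):
  R = 329.7·(88.82 − 60)^(-0.1332) = 329.7·28.82^(-0.1332) = 329.7·0.63910 = 210.711.
At 7316 K (t = 73.16):
  R = 329.7·(73.16 − 60)^(-0.1332) = 329.7·13.16^(-0.1332) = 329.7·0.70944 = 233.902.
Gain = 233.902 / 210.711 = 1.1101 → 1.110.

1.110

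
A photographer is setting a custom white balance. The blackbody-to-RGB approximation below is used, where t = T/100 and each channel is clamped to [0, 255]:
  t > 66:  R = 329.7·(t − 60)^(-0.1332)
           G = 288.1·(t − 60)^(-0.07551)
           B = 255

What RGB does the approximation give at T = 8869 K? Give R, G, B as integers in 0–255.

t = 8869/100 = 88.69; the t > 66 branch applies.
R = 329.7·(88.69 − 60)^(-0.1332) = 329.7·28.69^(-0.1332) = 329.7·0.63948 = 210.838.
G = 288.1·(88.69 − 60)^(-0.07551) = 288.1·28.69^(-0.07551) = 288.1·0.77612 = 223.599.
B = 255 by definition for t > 66.
Rounded: (211, 224, 255).

R=211, G=224, B=255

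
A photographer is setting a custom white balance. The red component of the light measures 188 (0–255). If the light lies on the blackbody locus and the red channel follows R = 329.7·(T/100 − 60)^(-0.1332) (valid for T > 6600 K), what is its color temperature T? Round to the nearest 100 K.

12800 K

(t − 60)^(-0.1332) = 188/329.7 = 0.57022.
t − 60 = 0.57022^(1/-0.1332) = 0.57022^(-7.508) = 67.848, so t = 127.848.
T = 100·t = 12785 K → 12800 K to the nearest 100 K.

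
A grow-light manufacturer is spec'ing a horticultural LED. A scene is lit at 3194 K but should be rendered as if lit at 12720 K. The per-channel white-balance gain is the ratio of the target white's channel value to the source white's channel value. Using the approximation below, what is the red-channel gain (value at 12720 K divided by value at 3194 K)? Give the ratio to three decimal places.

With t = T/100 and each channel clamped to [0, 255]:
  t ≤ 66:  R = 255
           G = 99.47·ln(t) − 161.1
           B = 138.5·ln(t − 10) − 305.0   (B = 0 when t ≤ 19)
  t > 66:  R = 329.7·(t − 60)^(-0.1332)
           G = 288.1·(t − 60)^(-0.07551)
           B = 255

At 3194 K (t = 31.94):
  R = 255 by definition for t ≤ 66.
At 12720 K (t = 127.2):
  R = 329.7·(127.2 − 60)^(-0.1332) = 329.7·67.2^(-0.1332) = 329.7·0.57095 = 188.241.
Gain = 188.241 / 255.000 = 0.7382 → 0.738.

0.738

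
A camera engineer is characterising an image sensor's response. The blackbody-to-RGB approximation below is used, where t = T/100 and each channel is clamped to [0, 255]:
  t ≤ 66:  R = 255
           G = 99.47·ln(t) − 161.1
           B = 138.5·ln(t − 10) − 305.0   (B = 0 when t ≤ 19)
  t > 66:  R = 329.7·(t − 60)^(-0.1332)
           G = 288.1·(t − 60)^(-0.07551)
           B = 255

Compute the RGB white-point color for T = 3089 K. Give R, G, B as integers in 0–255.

t = 3089/100 = 30.89; the t ≤ 66 branch applies.
R = 255 by definition for t ≤ 66.
G = 99.47·ln 30.89 − 161.1 = 99.47·3.4304 − 161.1 = 180.125.
B = 138.5·ln(30.89 − 10) − 305.0 = 138.5·ln 20.89 − 305.0 = 138.5·3.0393 − 305.0 = 115.939.
Rounded: (255, 180, 116).

R=255, G=180, B=116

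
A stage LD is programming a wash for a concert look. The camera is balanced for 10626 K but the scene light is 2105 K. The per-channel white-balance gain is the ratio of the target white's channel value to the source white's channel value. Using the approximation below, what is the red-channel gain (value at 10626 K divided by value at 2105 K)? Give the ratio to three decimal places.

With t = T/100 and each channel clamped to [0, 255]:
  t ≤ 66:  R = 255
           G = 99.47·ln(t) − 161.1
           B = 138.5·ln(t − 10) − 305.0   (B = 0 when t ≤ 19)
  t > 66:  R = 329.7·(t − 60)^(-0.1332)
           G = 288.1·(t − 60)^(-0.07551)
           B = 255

At 2105 K (t = 21.05):
  R = 255 by definition for t ≤ 66.
At 10626 K (t = 106.26):
  R = 329.7·(106.26 − 60)^(-0.1332) = 329.7·46.26^(-0.1332) = 329.7·0.60006 = 197.840.
Gain = 197.840 / 255.000 = 0.7758 → 0.776.

0.776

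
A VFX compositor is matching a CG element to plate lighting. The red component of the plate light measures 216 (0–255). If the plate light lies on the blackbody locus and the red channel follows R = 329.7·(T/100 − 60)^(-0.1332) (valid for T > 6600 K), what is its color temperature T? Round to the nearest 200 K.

8400 K

(t − 60)^(-0.1332) = 216/329.7 = 0.65514.
t − 60 = 0.65514^(1/-0.1332) = 0.65514^(-7.508) = 23.926, so t = 83.926.
T = 100·t = 8393 K → 8400 K to the nearest 200 K.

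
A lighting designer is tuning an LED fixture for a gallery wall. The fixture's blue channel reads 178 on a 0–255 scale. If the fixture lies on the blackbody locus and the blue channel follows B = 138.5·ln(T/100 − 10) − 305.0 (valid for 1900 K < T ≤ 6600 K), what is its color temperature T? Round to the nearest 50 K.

4250 K

ln(t − 10) = (178 + 305.0) / 138.5 = 3.4874.
t − 10 = e^3.4874 = 32.700, so t = 42.700.
T = 100·t = 4270 K → 4250 K to the nearest 50 K.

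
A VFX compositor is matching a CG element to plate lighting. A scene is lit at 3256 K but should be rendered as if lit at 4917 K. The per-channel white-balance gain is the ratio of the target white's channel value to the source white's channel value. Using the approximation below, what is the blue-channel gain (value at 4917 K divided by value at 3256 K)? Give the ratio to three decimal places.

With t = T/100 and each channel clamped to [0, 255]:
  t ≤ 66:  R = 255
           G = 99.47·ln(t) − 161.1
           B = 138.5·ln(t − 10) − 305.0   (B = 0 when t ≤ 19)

1.604

At 3256 K (t = 32.56):
  B = 138.5·ln(32.56 − 10) − 305.0 = 138.5·ln 22.56 − 305.0 = 138.5·3.1162 − 305.0 = 126.591.
At 4917 K (t = 49.17):
  B = 138.5·ln(49.17 − 10) − 305.0 = 138.5·ln 39.17 − 305.0 = 138.5·3.6679 − 305.0 = 203.006.
Gain = 203.006 / 126.591 = 1.6036 → 1.604.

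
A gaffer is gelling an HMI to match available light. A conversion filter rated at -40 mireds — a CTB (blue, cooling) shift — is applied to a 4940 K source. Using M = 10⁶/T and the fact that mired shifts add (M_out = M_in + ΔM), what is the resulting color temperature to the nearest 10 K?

M_in = 10⁶/4940 = 202.43 mireds.
M_out = 202.43 + (-40) = 162.43 mireds.
T_out = 10⁶/162.43 = 6156.5 K → 6160 K.

6160 K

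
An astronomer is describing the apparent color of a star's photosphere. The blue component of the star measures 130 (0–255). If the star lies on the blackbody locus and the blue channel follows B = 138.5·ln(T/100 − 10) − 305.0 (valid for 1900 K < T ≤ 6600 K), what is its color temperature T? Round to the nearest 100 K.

3300 K

ln(t − 10) = (130 + 305.0) / 138.5 = 3.1408.
t − 10 = e^3.1408 = 23.122, so t = 33.122.
T = 100·t = 3312 K → 3300 K to the nearest 100 K.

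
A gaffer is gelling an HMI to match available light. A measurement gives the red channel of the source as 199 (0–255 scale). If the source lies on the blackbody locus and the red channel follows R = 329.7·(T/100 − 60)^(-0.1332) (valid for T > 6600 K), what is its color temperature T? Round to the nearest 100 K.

(t − 60)^(-0.1332) = 199/329.7 = 0.60358.
t − 60 = 0.60358^(1/-0.1332) = 0.60358^(-7.508) = 44.273, so t = 104.273.
T = 100·t = 10427 K → 10400 K to the nearest 100 K.

10400 K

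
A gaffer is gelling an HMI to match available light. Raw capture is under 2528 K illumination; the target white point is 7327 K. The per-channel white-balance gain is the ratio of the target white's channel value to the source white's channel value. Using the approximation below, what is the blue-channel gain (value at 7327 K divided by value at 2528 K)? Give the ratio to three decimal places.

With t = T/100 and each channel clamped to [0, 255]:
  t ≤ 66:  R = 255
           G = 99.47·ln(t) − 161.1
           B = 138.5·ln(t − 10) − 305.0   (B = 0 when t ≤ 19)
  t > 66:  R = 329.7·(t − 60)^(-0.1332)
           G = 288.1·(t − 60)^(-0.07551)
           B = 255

3.511

At 2528 K (t = 25.28):
  B = 138.5·ln(25.28 − 10) − 305.0 = 138.5·ln 15.28 − 305.0 = 138.5·2.7265 − 305.0 = 72.626.
At 7327 K (t = 73.27):
  B = 255 by definition for t > 66.
Gain = 255.000 / 72.626 = 3.5111 → 3.511.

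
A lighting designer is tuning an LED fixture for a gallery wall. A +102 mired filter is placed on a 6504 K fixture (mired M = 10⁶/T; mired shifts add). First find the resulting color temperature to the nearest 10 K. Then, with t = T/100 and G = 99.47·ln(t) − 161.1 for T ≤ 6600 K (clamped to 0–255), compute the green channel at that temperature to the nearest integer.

M_in = 10⁶/6504 = 153.75; M_out = 153.75 + (+102) = 255.75.
T_out = 10⁶/255.75 = 3910.0 K → 3910 K; t = 39.1.
G = 99.47·ln 39.1 − 161.1 = 99.47·3.6661 − 161.1 = 203.569.
Rounded: 204.

204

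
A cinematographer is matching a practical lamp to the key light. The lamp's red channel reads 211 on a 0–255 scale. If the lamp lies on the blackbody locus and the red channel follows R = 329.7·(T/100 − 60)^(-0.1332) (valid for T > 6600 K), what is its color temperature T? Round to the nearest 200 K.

(t − 60)^(-0.1332) = 211/329.7 = 0.63998.
t − 60 = 0.63998^(1/-0.1332) = 0.63998^(-7.508) = 28.525, so t = 88.525.
T = 100·t = 8853 K → 8800 K to the nearest 200 K.

8800 K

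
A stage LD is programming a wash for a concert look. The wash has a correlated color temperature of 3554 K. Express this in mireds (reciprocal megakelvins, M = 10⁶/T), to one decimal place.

281.4 mireds

M = 10⁶ / 3554 = 281.373 → 281.4 mireds.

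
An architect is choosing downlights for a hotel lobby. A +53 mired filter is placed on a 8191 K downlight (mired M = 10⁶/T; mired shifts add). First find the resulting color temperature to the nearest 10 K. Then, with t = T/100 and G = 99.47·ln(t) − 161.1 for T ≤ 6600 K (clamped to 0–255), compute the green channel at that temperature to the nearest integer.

M_in = 10⁶/8191 = 122.09; M_out = 122.09 + (+53) = 175.09.
T_out = 10⁶/175.09 = 5711.5 K → 5710 K; t = 57.1.
G = 99.47·ln 57.1 − 161.1 = 99.47·4.0448 − 161.1 = 241.237.
Rounded: 241.

241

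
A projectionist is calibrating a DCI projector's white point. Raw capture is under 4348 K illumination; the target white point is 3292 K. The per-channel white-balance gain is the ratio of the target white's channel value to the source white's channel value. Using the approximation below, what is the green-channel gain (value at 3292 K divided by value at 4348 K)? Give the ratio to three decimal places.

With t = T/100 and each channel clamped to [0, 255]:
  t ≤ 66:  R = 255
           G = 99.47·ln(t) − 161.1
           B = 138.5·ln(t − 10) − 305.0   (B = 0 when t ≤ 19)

At 4348 K (t = 43.48):
  G = 99.47·ln 43.48 − 161.1 = 99.47·3.7723 − 161.1 = 214.131.
At 3292 K (t = 32.92):
  G = 99.47·ln 32.92 − 161.1 = 99.47·3.4941 − 161.1 = 186.456.
Gain = 186.456 / 214.131 = 0.8708 → 0.871.

0.871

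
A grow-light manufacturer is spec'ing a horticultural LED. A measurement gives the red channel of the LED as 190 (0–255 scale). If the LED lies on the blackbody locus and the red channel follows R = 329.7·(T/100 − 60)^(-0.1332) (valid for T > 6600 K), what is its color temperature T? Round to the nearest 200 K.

12200 K

(t − 60)^(-0.1332) = 190/329.7 = 0.57628.
t − 60 = 0.57628^(1/-0.1332) = 0.57628^(-7.508) = 62.667, so t = 122.667.
T = 100·t = 12267 K → 12200 K to the nearest 200 K.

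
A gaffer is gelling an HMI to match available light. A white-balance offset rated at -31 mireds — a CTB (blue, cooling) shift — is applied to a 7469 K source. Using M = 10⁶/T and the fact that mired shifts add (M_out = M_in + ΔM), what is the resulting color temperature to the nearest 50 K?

9700 K

M_in = 10⁶/7469 = 133.89 mireds.
M_out = 133.89 + (-31) = 102.89 mireds.
T_out = 10⁶/102.89 = 9719.4 K → 9700 K.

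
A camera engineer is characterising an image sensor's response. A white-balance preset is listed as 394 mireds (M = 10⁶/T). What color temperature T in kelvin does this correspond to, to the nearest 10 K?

T = 10⁶ / 394 = 2538.07 K → 2540 K.

2540 K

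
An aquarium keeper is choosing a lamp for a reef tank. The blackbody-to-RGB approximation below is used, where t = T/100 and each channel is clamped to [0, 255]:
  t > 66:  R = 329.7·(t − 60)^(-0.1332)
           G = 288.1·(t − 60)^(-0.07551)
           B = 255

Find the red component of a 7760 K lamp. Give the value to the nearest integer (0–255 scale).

225

t = 7760/100 = 77.6; the t > 66 branch applies.
R = 329.7·(77.6 − 60)^(-0.1332) = 329.7·17.6^(-0.1332) = 329.7·0.68249 = 225.018.
Rounded: 225.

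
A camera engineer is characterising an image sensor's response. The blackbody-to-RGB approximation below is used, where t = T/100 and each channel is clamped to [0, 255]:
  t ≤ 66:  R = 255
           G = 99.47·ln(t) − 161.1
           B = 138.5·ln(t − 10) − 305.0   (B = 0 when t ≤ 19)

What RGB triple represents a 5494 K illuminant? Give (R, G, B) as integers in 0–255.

t = 5494/100 = 54.94; the t ≤ 66 branch applies.
R = 255 by definition for t ≤ 66.
G = 99.47·ln 54.94 − 161.1 = 99.47·4.0062 − 161.1 = 237.401.
B = 138.5·ln(54.94 − 10) − 305.0 = 138.5·ln 44.94 − 305.0 = 138.5·3.8053 − 305.0 = 222.038.
Rounded: (255, 237, 222).

(255, 237, 222)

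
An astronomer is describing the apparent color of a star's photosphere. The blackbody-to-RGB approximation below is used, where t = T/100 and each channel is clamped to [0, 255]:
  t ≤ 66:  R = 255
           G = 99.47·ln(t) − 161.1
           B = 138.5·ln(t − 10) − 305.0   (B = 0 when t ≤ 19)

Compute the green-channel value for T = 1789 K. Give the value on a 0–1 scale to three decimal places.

0.493

t = 1789/100 = 17.89; the t ≤ 66 branch applies.
G = 99.47·ln 17.89 − 161.1 = 99.47·2.8842 − 161.1 = 125.796.
On a 0–1 scale: 125.796/255 = 0.4933 → 0.493.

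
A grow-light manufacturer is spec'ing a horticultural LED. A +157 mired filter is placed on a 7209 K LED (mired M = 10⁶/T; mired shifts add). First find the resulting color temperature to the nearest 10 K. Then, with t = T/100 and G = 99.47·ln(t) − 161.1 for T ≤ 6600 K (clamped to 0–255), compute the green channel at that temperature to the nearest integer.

189

M_in = 10⁶/7209 = 138.72; M_out = 138.72 + (+157) = 295.72.
T_out = 10⁶/295.72 = 3381.6 K → 3380 K; t = 33.8.
G = 99.47·ln 33.8 − 161.1 = 99.47·3.5205 − 161.1 = 189.080.
Rounded: 189.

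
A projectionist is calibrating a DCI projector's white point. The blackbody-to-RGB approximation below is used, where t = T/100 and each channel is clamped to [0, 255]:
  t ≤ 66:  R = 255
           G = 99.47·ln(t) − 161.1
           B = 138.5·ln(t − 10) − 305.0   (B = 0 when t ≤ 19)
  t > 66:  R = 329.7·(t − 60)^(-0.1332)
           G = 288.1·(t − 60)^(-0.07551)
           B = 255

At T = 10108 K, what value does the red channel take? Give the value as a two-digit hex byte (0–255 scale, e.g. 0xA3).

t = 10108/100 = 101.08; the t > 66 branch applies.
R = 329.7·(101.08 − 60)^(-0.1332) = 329.7·41.08^(-0.1332) = 329.7·0.60963 = 200.994.
Rounded: 201; in hex, 0xC9.

0xC9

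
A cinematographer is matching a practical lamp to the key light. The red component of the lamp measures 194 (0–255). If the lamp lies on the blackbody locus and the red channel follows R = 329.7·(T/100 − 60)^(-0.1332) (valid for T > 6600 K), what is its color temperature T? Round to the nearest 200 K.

(t − 60)^(-0.1332) = 194/329.7 = 0.58841.
t − 60 = 0.58841^(1/-0.1332) = 0.58841^(-7.508) = 53.593, so t = 113.593.
T = 100·t = 11359 K → 11400 K to the nearest 200 K.

11400 K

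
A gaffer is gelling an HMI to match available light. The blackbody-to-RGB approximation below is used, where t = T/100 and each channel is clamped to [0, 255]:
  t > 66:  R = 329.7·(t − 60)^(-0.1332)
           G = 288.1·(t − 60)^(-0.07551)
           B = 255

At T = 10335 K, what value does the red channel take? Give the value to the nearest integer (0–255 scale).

200

t = 10335/100 = 103.35; the t > 66 branch applies.
R = 329.7·(103.35 − 60)^(-0.1332) = 329.7·43.35^(-0.1332) = 329.7·0.60528 = 199.559.
Rounded: 200.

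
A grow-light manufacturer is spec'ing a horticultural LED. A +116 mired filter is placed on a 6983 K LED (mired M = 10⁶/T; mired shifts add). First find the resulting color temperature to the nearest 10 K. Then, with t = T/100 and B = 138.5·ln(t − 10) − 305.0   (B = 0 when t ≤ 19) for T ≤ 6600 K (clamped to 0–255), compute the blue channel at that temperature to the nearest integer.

159

M_in = 10⁶/6983 = 143.20; M_out = 143.20 + (+116) = 259.20.
T_out = 10⁶/259.20 = 3858.0 K → 3860 K; t = 38.6.
B = 138.5·ln(38.6 − 10) − 305.0 = 138.5·ln 28.6 − 305.0 = 138.5·3.3534 − 305.0 = 159.447.
Rounded: 159.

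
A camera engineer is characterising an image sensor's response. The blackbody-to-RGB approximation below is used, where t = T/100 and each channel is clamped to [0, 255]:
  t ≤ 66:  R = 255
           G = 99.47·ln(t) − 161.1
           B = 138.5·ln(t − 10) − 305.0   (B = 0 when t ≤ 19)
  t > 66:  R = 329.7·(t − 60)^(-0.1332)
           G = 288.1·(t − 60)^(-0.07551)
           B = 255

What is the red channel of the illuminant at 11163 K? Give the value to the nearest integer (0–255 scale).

195

t = 11163/100 = 111.63; the t > 66 branch applies.
R = 329.7·(111.63 − 60)^(-0.1332) = 329.7·51.63^(-0.1332) = 329.7·0.59135 = 194.967.
Rounded: 195.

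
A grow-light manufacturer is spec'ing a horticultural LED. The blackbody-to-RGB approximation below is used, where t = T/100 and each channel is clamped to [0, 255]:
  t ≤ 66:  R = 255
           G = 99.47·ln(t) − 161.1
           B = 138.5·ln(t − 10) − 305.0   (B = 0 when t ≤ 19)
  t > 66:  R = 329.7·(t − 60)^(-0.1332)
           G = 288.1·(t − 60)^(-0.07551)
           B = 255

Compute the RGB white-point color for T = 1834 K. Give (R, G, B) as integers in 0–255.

t = 1834/100 = 18.34; the t ≤ 66 branch applies.
R = 255 by definition for t ≤ 66.
G = 99.47·ln 18.34 − 161.1 = 99.47·2.9091 − 161.1 = 128.267.
t = 18.34 ≤ 19, so B = 0.
Rounded: (255, 128, 0).

(255, 128, 0)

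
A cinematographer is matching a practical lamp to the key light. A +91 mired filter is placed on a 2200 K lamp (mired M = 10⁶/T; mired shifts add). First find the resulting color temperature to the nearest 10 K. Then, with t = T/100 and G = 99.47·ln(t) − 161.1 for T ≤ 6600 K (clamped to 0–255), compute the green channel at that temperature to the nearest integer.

M_in = 10⁶/2200 = 454.55; M_out = 454.55 + (+91) = 545.55.
T_out = 10⁶/545.55 = 1833.0 K → 1830 K; t = 18.3.
G = 99.47·ln 18.3 − 161.1 = 99.47·2.9069 − 161.1 = 128.049.
Rounded: 128.

128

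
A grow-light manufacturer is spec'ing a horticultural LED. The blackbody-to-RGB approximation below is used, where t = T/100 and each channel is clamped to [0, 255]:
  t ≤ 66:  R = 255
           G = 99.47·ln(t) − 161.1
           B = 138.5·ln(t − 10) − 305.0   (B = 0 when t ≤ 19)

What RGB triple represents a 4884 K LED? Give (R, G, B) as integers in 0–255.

(255, 226, 202)

t = 4884/100 = 48.84; the t ≤ 66 branch applies.
R = 255 by definition for t ≤ 66.
G = 99.47·ln 48.84 − 161.1 = 99.47·3.8885 − 161.1 = 225.694.
B = 138.5·ln(48.84 − 10) − 305.0 = 138.5·ln 38.84 − 305.0 = 138.5·3.6595 − 305.0 = 201.834.
Rounded: (255, 226, 202).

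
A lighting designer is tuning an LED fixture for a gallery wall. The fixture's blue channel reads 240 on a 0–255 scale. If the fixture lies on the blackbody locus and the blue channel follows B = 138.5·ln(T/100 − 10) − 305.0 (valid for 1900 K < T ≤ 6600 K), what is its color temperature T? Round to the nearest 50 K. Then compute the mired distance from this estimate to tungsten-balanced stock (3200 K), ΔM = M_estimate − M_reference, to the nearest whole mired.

ln(t − 10) = (240 + 305.0) / 138.5 = 3.9350.
t − 10 = e^3.9350 = 51.163, so t = 61.163.
T = 100·t = 6116 K → 6100 K to the nearest 50 K.
M_estimate = 10⁶/6100 = 163.93; M_reference = 10⁶/3200 = 312.50.
ΔM = 163.93 − 312.50 = -148.57 → -149 mireds.

-149 mireds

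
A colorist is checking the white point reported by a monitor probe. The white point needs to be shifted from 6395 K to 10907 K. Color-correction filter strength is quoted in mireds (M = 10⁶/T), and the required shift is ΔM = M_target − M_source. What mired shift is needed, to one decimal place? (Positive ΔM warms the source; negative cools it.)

-64.7 mireds

M_source = 10⁶/6395 = 156.372; M_target = 10⁶/10907 = 91.684.
ΔM = 91.684 − 156.372 = -64.688 → -64.7 mireds, a cooling shift.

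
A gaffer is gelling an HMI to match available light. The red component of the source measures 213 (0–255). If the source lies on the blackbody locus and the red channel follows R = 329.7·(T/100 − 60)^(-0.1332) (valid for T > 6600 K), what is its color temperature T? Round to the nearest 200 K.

8600 K

(t − 60)^(-0.1332) = 213/329.7 = 0.64604.
t − 60 = 0.64604^(1/-0.1332) = 0.64604^(-7.508) = 26.575, so t = 86.575.
T = 100·t = 8657 K → 8600 K to the nearest 200 K.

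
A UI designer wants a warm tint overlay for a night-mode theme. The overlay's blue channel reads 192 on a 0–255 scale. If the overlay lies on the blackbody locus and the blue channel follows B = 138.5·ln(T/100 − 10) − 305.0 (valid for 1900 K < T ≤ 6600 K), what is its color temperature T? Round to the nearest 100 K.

4600 K

ln(t − 10) = (192 + 305.0) / 138.5 = 3.5884.
t − 10 = e^3.5884 = 36.178, so t = 46.178.
T = 100·t = 4618 K → 4600 K to the nearest 100 K.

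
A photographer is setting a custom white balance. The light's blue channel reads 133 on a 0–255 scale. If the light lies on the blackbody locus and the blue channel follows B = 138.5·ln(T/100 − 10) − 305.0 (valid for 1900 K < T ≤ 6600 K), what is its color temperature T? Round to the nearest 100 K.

ln(t − 10) = (133 + 305.0) / 138.5 = 3.1625.
t − 10 = e^3.1625 = 23.629, so t = 33.629.
T = 100·t = 3363 K → 3400 K to the nearest 100 K.

3400 K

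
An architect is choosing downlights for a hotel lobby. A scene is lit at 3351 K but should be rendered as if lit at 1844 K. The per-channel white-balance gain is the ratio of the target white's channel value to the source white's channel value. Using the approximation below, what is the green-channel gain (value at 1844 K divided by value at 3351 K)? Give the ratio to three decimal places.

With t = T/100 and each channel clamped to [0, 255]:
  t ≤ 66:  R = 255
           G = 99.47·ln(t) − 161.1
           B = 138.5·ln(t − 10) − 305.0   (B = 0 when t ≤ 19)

At 3351 K (t = 33.51):
  G = 99.47·ln 33.51 − 161.1 = 99.47·3.5118 − 161.1 = 188.223.
At 1844 K (t = 18.44):
  G = 99.47·ln 18.44 − 161.1 = 99.47·2.9145 − 161.1 = 128.808.
Gain = 128.808 / 188.223 = 0.6843 → 0.684.

0.684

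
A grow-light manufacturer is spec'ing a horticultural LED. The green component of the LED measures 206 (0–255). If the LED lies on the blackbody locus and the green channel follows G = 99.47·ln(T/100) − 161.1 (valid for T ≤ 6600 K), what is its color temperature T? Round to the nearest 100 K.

4000 K

ln t = (206 + 161.1) / 99.47 = 3.6906.
t = e^3.6906 = 40.067.
T = 100·t = 4007 K → 4000 K to the nearest 100 K.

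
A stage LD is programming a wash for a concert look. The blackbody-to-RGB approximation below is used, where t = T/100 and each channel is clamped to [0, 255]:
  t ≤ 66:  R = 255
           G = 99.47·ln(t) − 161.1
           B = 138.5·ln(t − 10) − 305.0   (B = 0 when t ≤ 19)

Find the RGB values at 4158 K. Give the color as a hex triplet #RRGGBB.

t = 4158/100 = 41.58; the t ≤ 66 branch applies.
R = 255 by definition for t ≤ 66.
G = 99.47·ln 41.58 − 161.1 = 99.47·3.7276 − 161.1 = 209.686.
B = 138.5·ln(41.58 − 10) − 305.0 = 138.5·ln 31.58 − 305.0 = 138.5·3.4525 − 305.0 = 173.175.
Rounded: (255, 210, 173).
In hex: #FFD2AD.

#FFD2AD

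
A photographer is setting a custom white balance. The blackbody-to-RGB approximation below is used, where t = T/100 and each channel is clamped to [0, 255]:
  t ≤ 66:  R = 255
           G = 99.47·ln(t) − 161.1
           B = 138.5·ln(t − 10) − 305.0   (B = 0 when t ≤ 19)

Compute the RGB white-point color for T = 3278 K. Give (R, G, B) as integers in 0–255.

t = 3278/100 = 32.78; the t ≤ 66 branch applies.
R = 255 by definition for t ≤ 66.
G = 99.47·ln 32.78 − 161.1 = 99.47·3.4898 − 161.1 = 186.032.
B = 138.5·ln(32.78 − 10) − 305.0 = 138.5·ln 22.78 − 305.0 = 138.5·3.1259 − 305.0 = 127.935.
Rounded: (255, 186, 128).

(255, 186, 128)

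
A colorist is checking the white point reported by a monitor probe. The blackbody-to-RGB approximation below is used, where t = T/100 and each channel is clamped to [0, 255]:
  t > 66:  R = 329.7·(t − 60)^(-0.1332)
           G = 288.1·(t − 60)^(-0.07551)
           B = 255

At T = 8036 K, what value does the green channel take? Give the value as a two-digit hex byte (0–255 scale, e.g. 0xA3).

t = 8036/100 = 80.36; the t > 66 branch applies.
G = 288.1·(80.36 − 60)^(-0.07551) = 288.1·20.36^(-0.07551) = 288.1·0.79648 = 229.466.
Rounded: 229; in hex, 0xE5.

0xE5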